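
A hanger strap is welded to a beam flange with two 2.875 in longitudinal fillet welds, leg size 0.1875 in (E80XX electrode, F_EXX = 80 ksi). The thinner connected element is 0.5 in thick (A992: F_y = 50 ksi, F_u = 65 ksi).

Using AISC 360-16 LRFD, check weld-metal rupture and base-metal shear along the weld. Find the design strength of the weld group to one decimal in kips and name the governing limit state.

27.4 kips (weld metal governs)

Weld metal: throat = 0.707×0.1875 = 0.13256 in, L = 2×2.875 = 5.75 in. φR_n = 0.75 × 0.6 × 80 × 0.13256 × 5.75 = 27.4 kips.
Base metal shear (0.5 in plate): yield φR_n = 1.0×0.6×50×0.5×5.75 = 86.3 kips; rupture φR_n = 0.75×0.6×65×0.5×5.75 = 84.1 kips; take 84.1 kips (rupture).
Governing: min(27.4, 84.1) = 27.4 kips → weld metal.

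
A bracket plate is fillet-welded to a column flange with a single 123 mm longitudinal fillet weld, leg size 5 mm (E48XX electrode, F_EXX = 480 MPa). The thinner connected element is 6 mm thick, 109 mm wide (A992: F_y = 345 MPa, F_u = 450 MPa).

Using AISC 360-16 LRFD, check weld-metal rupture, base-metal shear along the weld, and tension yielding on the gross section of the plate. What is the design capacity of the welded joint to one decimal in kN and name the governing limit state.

93.9 kN (weld metal governs)

Weld metal: throat = 0.707×5 = 3.535 mm, L = 123 mm. φR_n = 0.75 × 0.6 × 480 × 3.535 × 123 = 93.9 kN.
Base metal shear (6 mm plate): yield φR_n = 1.0×0.6×345×6×123 = 152.8 kN; rupture φR_n = 0.75×0.6×450×6×123 = 149.4 kN; take 149.4 kN (rupture).
Tension yield (gross): A_g = 109×6 = 654 mm². φR_n = 0.90 × 345 × 654 = 203.1 kN.
Governing: min(93.9, 149.4, 203.1) = 93.9 kN → weld metal.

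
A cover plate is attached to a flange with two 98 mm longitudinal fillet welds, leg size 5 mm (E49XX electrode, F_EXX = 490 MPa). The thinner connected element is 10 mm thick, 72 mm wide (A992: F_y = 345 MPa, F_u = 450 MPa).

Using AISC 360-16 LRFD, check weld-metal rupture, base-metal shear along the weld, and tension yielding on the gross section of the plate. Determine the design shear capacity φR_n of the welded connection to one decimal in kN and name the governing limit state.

Weld metal: throat = 0.707×5 = 3.535 mm, L = 2×98 = 196 mm. φR_n = 0.75 × 0.6 × 490 × 3.535 × 196 = 152.8 kN.
Base metal shear (10 mm plate): yield φR_n = 1.0×0.6×345×10×196 = 405.7 kN; rupture φR_n = 0.75×0.6×450×10×196 = 396.9 kN; take 396.9 kN (rupture).
Tension yield (gross): A_g = 72×10 = 720 mm². φR_n = 0.90 × 345 × 720 = 223.6 kN.
Governing: min(152.8, 396.9, 223.6) = 152.8 kN → weld metal.

152.8 kN (weld metal governs)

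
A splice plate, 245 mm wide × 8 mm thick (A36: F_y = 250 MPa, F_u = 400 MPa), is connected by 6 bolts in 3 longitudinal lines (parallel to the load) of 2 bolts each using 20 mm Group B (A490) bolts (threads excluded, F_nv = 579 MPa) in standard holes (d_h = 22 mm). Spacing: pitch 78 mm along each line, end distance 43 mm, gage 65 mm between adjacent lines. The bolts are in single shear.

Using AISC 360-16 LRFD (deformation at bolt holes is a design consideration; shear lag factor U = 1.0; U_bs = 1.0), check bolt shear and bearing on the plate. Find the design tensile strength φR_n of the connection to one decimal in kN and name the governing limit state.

622.1 kN (bearing governs)

Bolt shear: A_b = π(20)²/4 = 314.16 mm². φR_n = 0.75 × 579 × 314.16 × 6 × 1 = 818.5 kN.
Bearing (8 mm plate, F_u = 400 MPa): end bolts L_c = 43 − 22/2 = 32, R_n = min(1.2×32×8×400, 2.4×20×8×400) = 122.88 kN/bolt; interior L_c = 78 − 22 = 56, R_n = 153.6 kN/bolt. φR_n = 0.75 × (3×122.88 + 3×153.6) = 622.1 kN.
Governing: min(818.5, 622.1) = 622.1 kN → bearing.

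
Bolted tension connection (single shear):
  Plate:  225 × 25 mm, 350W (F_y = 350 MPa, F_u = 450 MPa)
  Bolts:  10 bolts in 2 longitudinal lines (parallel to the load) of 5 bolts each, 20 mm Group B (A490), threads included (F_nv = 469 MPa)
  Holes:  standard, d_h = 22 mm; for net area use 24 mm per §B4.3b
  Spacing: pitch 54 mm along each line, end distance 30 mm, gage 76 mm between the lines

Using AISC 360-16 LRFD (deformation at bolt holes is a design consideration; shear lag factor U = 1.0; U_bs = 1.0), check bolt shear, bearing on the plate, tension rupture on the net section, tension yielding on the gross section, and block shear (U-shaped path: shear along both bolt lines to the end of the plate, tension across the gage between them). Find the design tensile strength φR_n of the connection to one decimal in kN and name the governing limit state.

1105.1 kN (bolt shear governs)

Bolt shear: A_b = π(20)²/4 = 314.16 mm². φR_n = 0.75 × 469 × 314.16 × 10 × 1 = 1105.1 kN.
Bearing (25 mm plate, F_u = 450 MPa): end bolts L_c = 30 − 22/2 = 19, R_n = min(1.2×19×25×450, 2.4×20×25×450) = 256.5 kN/bolt; interior L_c = 54 − 22 = 32, R_n = 432 kN/bolt. φR_n = 0.75 × (2×256.5 + 8×432) = 2976.8 kN.
Tension rupture (net): A_n = (225 − 2×24)×25 = 4425 mm² (U = 1.0, A_e = A_n). φR_n = 0.75 × 450 × 4425 = 1493.4 kN.
Tension yield (gross): A_g = 225×25 = 5625 mm². φR_n = 0.90 × 350 × 5625 = 1771.9 kN.
Block shear: shear path 2×[30+4×54] = 2×246 mm, A_gv = 12300, A_nv = 2×(246 − 4.5×24)×25 = 6900 mm²; tension across gage: (76 − 1×24)×25 = 1300 mm². R_n = min(0.6×450×6900, 0.6×350×12300) + 1.0×450×1300 = min(1863, 2583) + 585 = 2448 kN. φR_n = 0.75 × 2448 = 1836.0 kN.
Governing: min(1105.1, 2976.8, 1493.4, 1771.9, 1836.0) = 1105.1 kN → bolt shear.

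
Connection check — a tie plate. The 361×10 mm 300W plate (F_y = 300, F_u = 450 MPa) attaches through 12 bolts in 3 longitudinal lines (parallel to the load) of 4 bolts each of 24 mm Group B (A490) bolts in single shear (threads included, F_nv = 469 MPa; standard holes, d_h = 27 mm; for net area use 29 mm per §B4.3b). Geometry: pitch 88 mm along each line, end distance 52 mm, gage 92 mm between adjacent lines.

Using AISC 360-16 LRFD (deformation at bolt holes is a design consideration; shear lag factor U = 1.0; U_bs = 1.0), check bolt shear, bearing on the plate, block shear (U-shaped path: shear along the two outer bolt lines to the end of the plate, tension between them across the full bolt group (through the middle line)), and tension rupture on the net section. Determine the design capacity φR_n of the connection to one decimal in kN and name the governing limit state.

924.8 kN (net-section rupture governs)

Bolt shear: A_b = π(24)²/4 = 452.39 mm². φR_n = 0.75 × 469 × 452.39 × 12 × 1 = 1909.5 kN.
Bearing (10 mm plate, F_u = 450 MPa): end bolts L_c = 52 − 27/2 = 38.5, R_n = min(1.2×38.5×10×450, 2.4×24×10×450) = 207.9 kN/bolt; interior L_c = 88 − 27 = 61, R_n = 259.2 kN/bolt. φR_n = 0.75 × (3×207.9 + 9×259.2) = 2217.4 kN.
Block shear: shear path 2×[52+3×88] = 2×316 mm, A_gv = 6320, A_nv = 2×(316 − 3.5×29)×10 = 4290 mm²; tension across gage: (184 − 2×29)×10 = 1260 mm². R_n = min(0.6×450×4290, 0.6×300×6320) + 1.0×450×1260 = min(1158.3, 1137.6) + 567 = 1704.6 kN. φR_n = 0.75 × 1704.6 = 1278.5 kN.
Tension rupture (net): A_n = (361 − 3×29)×10 = 2740 mm² (U = 1.0, A_e = A_n). φR_n = 0.75 × 450 × 2740 = 924.8 kN.
Governing: min(1909.5, 2217.4, 1278.5, 924.8) = 924.8 kN → net-section rupture.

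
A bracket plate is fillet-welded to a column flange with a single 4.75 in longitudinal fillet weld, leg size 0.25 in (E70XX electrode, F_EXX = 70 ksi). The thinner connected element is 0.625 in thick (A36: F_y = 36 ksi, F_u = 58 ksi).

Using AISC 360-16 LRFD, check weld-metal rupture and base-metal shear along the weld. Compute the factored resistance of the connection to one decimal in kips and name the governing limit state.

Weld metal: throat = 0.707×0.25 = 0.17675 in, L = 4.75 in. φR_n = 0.75 × 0.6 × 70 × 0.17675 × 4.75 = 26.4 kips.
Base metal shear (0.625 in plate): yield φR_n = 1.0×0.6×36×0.625×4.75 = 64.1 kips; rupture φR_n = 0.75×0.6×58×0.625×4.75 = 77.5 kips; take 64.1 kips (yield).
Governing: min(26.4, 64.1) = 26.4 kips → weld metal.

26.4 kips (weld metal governs)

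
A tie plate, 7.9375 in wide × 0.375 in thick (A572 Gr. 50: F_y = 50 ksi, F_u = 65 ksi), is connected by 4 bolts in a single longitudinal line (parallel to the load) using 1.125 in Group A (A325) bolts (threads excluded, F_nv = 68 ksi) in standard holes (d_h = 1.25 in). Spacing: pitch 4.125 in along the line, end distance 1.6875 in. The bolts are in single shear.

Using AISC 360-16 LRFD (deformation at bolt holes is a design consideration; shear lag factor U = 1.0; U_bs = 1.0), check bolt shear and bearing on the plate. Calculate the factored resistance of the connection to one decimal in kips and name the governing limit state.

171.4 kips (bearing governs)

Bolt shear: A_b = π(1.125)²/4 = 0.99402 in². φR_n = 0.75 × 68 × 0.99402 × 4 × 1 = 202.8 kips.
Bearing (0.375 in plate, F_u = 65 ksi): end bolts L_c = 1.6875 − 1.25/2 = 1.0625, R_n = min(1.2×1.0625×0.375×65, 2.4×1.125×0.375×65) = 31.078 kips/bolt; interior L_c = 4.125 − 1.25 = 2.875, R_n = 65.813 kips/bolt. φR_n = 0.75 × (1×31.078 + 3×65.813) = 171.4 kips.
Governing: min(202.8, 171.4) = 171.4 kips → bearing.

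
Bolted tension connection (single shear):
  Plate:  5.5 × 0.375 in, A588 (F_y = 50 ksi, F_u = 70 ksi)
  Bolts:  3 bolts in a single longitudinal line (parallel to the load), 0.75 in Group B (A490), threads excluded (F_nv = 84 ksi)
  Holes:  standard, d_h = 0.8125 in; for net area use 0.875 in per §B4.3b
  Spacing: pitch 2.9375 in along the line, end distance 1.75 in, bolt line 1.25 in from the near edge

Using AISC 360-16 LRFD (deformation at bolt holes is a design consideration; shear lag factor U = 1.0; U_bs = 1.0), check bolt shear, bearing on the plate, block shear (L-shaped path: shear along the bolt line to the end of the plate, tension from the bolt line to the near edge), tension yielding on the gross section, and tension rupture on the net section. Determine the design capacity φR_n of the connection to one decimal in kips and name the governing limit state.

80.2 kips (block shear governs)

Bolt shear: A_b = π(0.75)²/4 = 0.44179 in². φR_n = 0.75 × 84 × 0.44179 × 3 × 1 = 83.5 kips.
Bearing (0.375 in plate, F_u = 70 ksi): end bolts L_c = 1.75 − 0.8125/2 = 1.34375, R_n = min(1.2×1.34375×0.375×70, 2.4×0.75×0.375×70) = 42.328 kips/bolt; interior L_c = 2.9375 − 0.8125 = 2.125, R_n = 47.25 kips/bolt. φR_n = 0.75 × (1×42.328 + 2×47.25) = 102.6 kips.
Block shear: shear path 1×[1.75+2×2.9375] = 1×7.625 in, A_gv = 2.8594, A_nv = 1×(7.625 − 2.5×0.875)×0.375 = 2.0391 in²; tension to near edge: (1.25 − 0.5×0.875)×0.375 = 0.30469 in². R_n = min(0.6×70×2.0391, 0.6×50×2.8594) + 1.0×70×0.30469 = min(85.642, 85.782) + 21.328 = 106.97 kips. φR_n = 0.75 × 106.97 = 80.2 kips.
Tension yield (gross): A_g = 5.5×0.375 = 2.0625 in². φR_n = 0.90 × 50 × 2.0625 = 92.8 kips.
Tension rupture (net): A_n = (5.5 − 1×0.875)×0.375 = 1.7344 in² (U = 1.0, A_e = A_n). φR_n = 0.75 × 70 × 1.7344 = 91.1 kips.
Governing: min(83.5, 102.6, 80.2, 92.8, 91.1) = 80.2 kips → block shear.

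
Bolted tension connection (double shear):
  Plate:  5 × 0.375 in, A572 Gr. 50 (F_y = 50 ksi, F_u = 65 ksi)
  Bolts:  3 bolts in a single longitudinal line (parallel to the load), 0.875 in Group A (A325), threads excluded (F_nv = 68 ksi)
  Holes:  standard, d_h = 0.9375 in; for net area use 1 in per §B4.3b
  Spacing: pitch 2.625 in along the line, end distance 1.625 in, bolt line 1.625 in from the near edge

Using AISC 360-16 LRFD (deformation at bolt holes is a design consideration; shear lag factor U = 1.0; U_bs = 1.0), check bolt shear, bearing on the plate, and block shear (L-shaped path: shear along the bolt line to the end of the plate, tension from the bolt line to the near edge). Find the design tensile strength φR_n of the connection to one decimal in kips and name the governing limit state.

68.6 kips (block shear governs)

Bolt shear: A_b = π(0.875)²/4 = 0.60132 in². φR_n = 0.75 × 68 × 0.60132 × 3 × 2 = 184.0 kips.
Bearing (0.375 in plate, F_u = 65 ksi): end bolts L_c = 1.625 − 0.9375/2 = 1.15625, R_n = min(1.2×1.15625×0.375×65, 2.4×0.875×0.375×65) = 33.82 kips/bolt; interior L_c = 2.625 − 0.9375 = 1.6875, R_n = 49.359 kips/bolt. φR_n = 0.75 × (1×33.82 + 2×49.359) = 99.4 kips.
Block shear: shear path 1×[1.625+2×2.625] = 1×6.875 in, A_gv = 2.5781, A_nv = 1×(6.875 − 2.5×1)×0.375 = 1.6406 in²; tension to near edge: (1.625 − 0.5×1)×0.375 = 0.42188 in². R_n = min(0.6×65×1.6406, 0.6×50×2.5781) + 1.0×65×0.42188 = min(63.983, 77.343) + 27.422 = 91.405 kips. φR_n = 0.75 × 91.405 = 68.6 kips.
Governing: min(184.0, 99.4, 68.6) = 68.6 kips → block shear.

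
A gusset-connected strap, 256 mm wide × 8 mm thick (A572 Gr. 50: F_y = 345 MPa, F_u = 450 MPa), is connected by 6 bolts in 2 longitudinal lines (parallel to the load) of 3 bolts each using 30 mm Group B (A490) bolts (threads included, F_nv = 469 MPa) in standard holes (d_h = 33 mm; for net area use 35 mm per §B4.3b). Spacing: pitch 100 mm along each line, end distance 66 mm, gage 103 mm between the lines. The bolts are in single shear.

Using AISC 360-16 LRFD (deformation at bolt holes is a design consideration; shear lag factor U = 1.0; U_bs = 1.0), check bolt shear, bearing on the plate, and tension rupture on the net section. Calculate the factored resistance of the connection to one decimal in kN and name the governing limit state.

502.2 kN (net-section rupture governs)

Bolt shear: A_b = π(30)²/4 = 706.86 mm². φR_n = 0.75 × 469 × 706.86 × 6 × 1 = 1491.8 kN.
Bearing (8 mm plate, F_u = 450 MPa): end bolts L_c = 66 − 33/2 = 49.5, R_n = min(1.2×49.5×8×450, 2.4×30×8×450) = 213.84 kN/bolt; interior L_c = 100 − 33 = 67, R_n = 259.2 kN/bolt. φR_n = 0.75 × (2×213.84 + 4×259.2) = 1098.4 kN.
Tension rupture (net): A_n = (256 − 2×35)×8 = 1488 mm² (U = 1.0, A_e = A_n). φR_n = 0.75 × 450 × 1488 = 502.2 kN.
Governing: min(1491.8, 1098.4, 502.2) = 502.2 kN → net-section rupture.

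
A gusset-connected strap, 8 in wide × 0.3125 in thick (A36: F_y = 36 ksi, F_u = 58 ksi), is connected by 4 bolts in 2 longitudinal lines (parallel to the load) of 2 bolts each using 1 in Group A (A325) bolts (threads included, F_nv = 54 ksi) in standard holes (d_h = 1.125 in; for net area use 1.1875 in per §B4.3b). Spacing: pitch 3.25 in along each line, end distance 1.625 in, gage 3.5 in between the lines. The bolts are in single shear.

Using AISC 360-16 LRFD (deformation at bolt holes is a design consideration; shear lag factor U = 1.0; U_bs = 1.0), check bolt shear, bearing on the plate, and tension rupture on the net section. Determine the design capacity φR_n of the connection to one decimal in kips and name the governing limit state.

Bolt shear: A_b = π(1)²/4 = 0.7854 in². φR_n = 0.75 × 54 × 0.7854 × 4 × 1 = 127.2 kips.
Bearing (0.3125 in plate, F_u = 58 ksi): end bolts L_c = 1.625 − 1.125/2 = 1.0625, R_n = min(1.2×1.0625×0.3125×58, 2.4×1×0.3125×58) = 23.109 kips/bolt; interior L_c = 3.25 − 1.125 = 2.125, R_n = 43.5 kips/bolt. φR_n = 0.75 × (2×23.109 + 2×43.5) = 99.9 kips.
Tension rupture (net): A_n = (8 − 2×1.1875)×0.3125 = 1.7578 in² (U = 1.0, A_e = A_n). φR_n = 0.75 × 58 × 1.7578 = 76.5 kips.
Governing: min(127.2, 99.9, 76.5) = 76.5 kips → net-section rupture.

76.5 kips (net-section rupture governs)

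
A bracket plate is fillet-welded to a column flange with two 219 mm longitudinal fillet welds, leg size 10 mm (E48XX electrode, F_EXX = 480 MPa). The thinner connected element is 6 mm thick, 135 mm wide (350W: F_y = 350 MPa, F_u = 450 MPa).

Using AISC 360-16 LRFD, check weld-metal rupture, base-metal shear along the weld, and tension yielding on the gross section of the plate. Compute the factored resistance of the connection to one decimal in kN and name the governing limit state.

Weld metal: throat = 0.707×10 = 7.07 mm, L = 2×219 = 438 mm. φR_n = 0.75 × 0.6 × 480 × 7.07 × 438 = 668.9 kN.
Base metal shear (6 mm plate): yield φR_n = 1.0×0.6×350×6×438 = 551.9 kN; rupture φR_n = 0.75×0.6×450×6×438 = 532.2 kN; take 532.2 kN (rupture).
Tension yield (gross): A_g = 135×6 = 810 mm². φR_n = 0.90 × 350 × 810 = 255.2 kN.
Governing: min(668.9, 532.2, 255.2) = 255.2 kN → gross-section yield.

255.2 kN (gross-section yield governs)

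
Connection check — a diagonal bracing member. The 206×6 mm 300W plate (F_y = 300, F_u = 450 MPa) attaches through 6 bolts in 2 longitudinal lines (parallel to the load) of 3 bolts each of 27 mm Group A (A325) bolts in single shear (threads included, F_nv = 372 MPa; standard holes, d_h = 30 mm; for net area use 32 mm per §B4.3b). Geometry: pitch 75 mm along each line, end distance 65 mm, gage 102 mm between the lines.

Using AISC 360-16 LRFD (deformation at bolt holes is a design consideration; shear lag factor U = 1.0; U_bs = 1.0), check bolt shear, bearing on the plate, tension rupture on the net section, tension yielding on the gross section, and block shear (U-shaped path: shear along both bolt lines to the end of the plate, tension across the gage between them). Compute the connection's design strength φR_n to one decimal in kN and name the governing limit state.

Bolt shear: A_b = π(27)²/4 = 572.56 mm². φR_n = 0.75 × 372 × 572.56 × 6 × 1 = 958.5 kN.
Bearing (6 mm plate, F_u = 450 MPa): end bolts L_c = 65 − 30/2 = 50, R_n = min(1.2×50×6×450, 2.4×27×6×450) = 162 kN/bolt; interior L_c = 75 − 30 = 45, R_n = 145.8 kN/bolt. φR_n = 0.75 × (2×162 + 4×145.8) = 680.4 kN.
Tension rupture (net): A_n = (206 − 2×32)×6 = 852 mm² (U = 1.0, A_e = A_n). φR_n = 0.75 × 450 × 852 = 287.6 kN.
Tension yield (gross): A_g = 206×6 = 1236 mm². φR_n = 0.90 × 300 × 1236 = 333.7 kN.
Block shear: shear path 2×[65+2×75] = 2×215 mm, A_gv = 2580, A_nv = 2×(215 − 2.5×32)×6 = 1620 mm²; tension across gage: (102 − 1×32)×6 = 420 mm². R_n = min(0.6×450×1620, 0.6×300×2580) + 1.0×450×420 = min(437.4, 464.4) + 189 = 626.4 kN. φR_n = 0.75 × 626.4 = 469.8 kN.
Governing: min(958.5, 680.4, 287.6, 333.7, 469.8) = 287.6 kN → net-section rupture.

287.6 kN (net-section rupture governs)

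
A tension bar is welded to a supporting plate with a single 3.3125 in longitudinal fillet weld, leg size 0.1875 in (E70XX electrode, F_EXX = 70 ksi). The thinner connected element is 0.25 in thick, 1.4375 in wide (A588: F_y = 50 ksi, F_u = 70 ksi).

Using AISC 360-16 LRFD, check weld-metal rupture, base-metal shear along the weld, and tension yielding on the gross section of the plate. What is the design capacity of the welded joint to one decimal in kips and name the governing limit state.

13.8 kips (weld metal governs)

Weld metal: throat = 0.707×0.1875 = 0.13256 in, L = 3.3125 in. φR_n = 0.75 × 0.6 × 70 × 0.13256 × 3.3125 = 13.8 kips.
Base metal shear (0.25 in plate): yield φR_n = 1.0×0.6×50×0.25×3.3125 = 24.8 kips; rupture φR_n = 0.75×0.6×70×0.25×3.3125 = 26.1 kips; take 24.8 kips (yield).
Tension yield (gross): A_g = 1.4375×0.25 = 0.35938 in². φR_n = 0.90 × 50 × 0.35938 = 16.2 kips.
Governing: min(13.8, 24.8, 16.2) = 13.8 kips → weld metal.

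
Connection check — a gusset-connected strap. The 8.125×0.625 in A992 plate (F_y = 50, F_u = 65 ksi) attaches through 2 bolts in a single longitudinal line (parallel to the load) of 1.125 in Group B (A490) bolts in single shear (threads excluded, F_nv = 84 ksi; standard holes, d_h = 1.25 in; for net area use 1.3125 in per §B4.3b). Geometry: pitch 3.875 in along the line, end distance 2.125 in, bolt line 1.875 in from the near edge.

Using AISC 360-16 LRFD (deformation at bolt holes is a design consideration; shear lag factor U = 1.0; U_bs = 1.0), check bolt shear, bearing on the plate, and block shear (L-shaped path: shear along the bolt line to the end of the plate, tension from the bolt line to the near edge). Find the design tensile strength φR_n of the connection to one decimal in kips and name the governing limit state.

Bolt shear: A_b = π(1.125)²/4 = 0.99402 in². φR_n = 0.75 × 84 × 0.99402 × 2 × 1 = 125.2 kips.
Bearing (0.625 in plate, F_u = 65 ksi): end bolts L_c = 2.125 − 1.25/2 = 1.5, R_n = min(1.2×1.5×0.625×65, 2.4×1.125×0.625×65) = 73.125 kips/bolt; interior L_c = 3.875 − 1.25 = 2.625, R_n = 109.69 kips/bolt. φR_n = 0.75 × (1×73.125 + 1×109.69) = 137.1 kips.
Block shear: shear path 1×[2.125+1×3.875] = 1×6 in, A_gv = 3.75, A_nv = 1×(6 − 1.5×1.3125)×0.625 = 2.5195 in²; tension to near edge: (1.875 − 0.5×1.3125)×0.625 = 0.76172 in². R_n = min(0.6×65×2.5195, 0.6×50×3.75) + 1.0×65×0.76172 = min(98.261, 112.5) + 49.512 = 147.77 kips. φR_n = 0.75 × 147.77 = 110.8 kips.
Governing: min(125.2, 137.1, 110.8) = 110.8 kips → block shear.

110.8 kips (block shear governs)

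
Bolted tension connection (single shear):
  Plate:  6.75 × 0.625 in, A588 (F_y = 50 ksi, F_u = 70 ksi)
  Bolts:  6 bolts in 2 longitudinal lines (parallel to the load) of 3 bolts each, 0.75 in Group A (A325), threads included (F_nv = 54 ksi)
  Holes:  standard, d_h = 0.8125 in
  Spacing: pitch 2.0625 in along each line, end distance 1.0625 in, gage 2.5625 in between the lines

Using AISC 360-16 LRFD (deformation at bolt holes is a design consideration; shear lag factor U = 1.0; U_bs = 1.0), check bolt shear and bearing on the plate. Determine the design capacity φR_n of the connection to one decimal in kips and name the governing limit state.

Bolt shear: A_b = π(0.75)²/4 = 0.44179 in². φR_n = 0.75 × 54 × 0.44179 × 6 × 1 = 107.4 kips.
Bearing (0.625 in plate, F_u = 70 ksi): end bolts L_c = 1.0625 − 0.8125/2 = 0.65625, R_n = min(1.2×0.65625×0.625×70, 2.4×0.75×0.625×70) = 34.453 kips/bolt; interior L_c = 2.0625 − 0.8125 = 1.25, R_n = 65.625 kips/bolt. φR_n = 0.75 × (2×34.453 + 4×65.625) = 248.6 kips.
Governing: min(107.4, 248.6) = 107.4 kips → bolt shear.

107.4 kips (bolt shear governs)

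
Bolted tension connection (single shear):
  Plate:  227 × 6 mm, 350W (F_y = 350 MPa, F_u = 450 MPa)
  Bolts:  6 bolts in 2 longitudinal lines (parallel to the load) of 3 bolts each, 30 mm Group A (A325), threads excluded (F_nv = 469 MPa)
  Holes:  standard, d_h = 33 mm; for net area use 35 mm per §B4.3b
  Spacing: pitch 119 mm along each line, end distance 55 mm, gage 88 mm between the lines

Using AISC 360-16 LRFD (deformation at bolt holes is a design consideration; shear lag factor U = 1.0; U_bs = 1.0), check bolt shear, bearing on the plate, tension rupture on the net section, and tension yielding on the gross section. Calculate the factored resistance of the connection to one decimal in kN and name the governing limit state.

Bolt shear: A_b = π(30)²/4 = 706.86 mm². φR_n = 0.75 × 469 × 706.86 × 6 × 1 = 1491.8 kN.
Bearing (6 mm plate, F_u = 450 MPa): end bolts L_c = 55 − 33/2 = 38.5, R_n = min(1.2×38.5×6×450, 2.4×30×6×450) = 124.74 kN/bolt; interior L_c = 119 − 33 = 86, R_n = 194.4 kN/bolt. φR_n = 0.75 × (2×124.74 + 4×194.4) = 770.3 kN.
Tension rupture (net): A_n = (227 − 2×35)×6 = 942 mm² (U = 1.0, A_e = A_n). φR_n = 0.75 × 450 × 942 = 317.9 kN.
Tension yield (gross): A_g = 227×6 = 1362 mm². φR_n = 0.90 × 350 × 1362 = 429.0 kN.
Governing: min(1491.8, 770.3, 317.9, 429.0) = 317.9 kN → net-section rupture.

317.9 kN (net-section rupture governs)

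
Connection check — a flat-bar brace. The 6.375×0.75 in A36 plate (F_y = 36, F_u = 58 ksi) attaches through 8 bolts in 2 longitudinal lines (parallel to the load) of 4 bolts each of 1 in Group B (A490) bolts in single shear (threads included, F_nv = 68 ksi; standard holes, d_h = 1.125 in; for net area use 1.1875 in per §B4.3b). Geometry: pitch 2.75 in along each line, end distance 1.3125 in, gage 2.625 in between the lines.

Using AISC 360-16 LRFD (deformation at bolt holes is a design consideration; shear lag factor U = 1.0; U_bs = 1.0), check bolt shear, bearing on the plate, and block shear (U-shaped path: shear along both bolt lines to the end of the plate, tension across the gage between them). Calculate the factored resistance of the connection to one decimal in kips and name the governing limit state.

Bolt shear: A_b = π(1)²/4 = 0.7854 in². φR_n = 0.75 × 68 × 0.7854 × 8 × 1 = 320.4 kips.
Bearing (0.75 in plate, F_u = 58 ksi): end bolts L_c = 1.3125 − 1.125/2 = 0.75, R_n = min(1.2×0.75×0.75×58, 2.4×1×0.75×58) = 39.15 kips/bolt; interior L_c = 2.75 − 1.125 = 1.625, R_n = 84.825 kips/bolt. φR_n = 0.75 × (2×39.15 + 6×84.825) = 440.4 kips.
Block shear: shear path 2×[1.3125+3×2.75] = 2×9.5625 in, A_gv = 14.344, A_nv = 2×(9.5625 − 3.5×1.1875)×0.75 = 8.1094 in²; tension across gage: (2.625 − 1×1.1875)×0.75 = 1.0781 in². R_n = min(0.6×58×8.1094, 0.6×36×14.344) + 1.0×58×1.0781 = min(282.21, 309.83) + 62.53 = 344.74 kips. φR_n = 0.75 × 344.74 = 258.6 kips.
Governing: min(320.4, 440.4, 258.6) = 258.6 kips → block shear.

258.6 kips (block shear governs)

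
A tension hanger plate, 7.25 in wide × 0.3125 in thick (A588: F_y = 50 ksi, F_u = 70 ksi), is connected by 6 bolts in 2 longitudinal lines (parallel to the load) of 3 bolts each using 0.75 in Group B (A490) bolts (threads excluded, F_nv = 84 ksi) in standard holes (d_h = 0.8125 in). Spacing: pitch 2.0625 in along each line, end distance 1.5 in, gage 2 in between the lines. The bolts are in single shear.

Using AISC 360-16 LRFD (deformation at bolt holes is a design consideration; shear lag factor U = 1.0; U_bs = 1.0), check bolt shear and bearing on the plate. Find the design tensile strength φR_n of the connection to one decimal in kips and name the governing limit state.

141.5 kips (bearing governs)

Bolt shear: A_b = π(0.75)²/4 = 0.44179 in². φR_n = 0.75 × 84 × 0.44179 × 6 × 1 = 167.0 kips.
Bearing (0.3125 in plate, F_u = 70 ksi): end bolts L_c = 1.5 − 0.8125/2 = 1.09375, R_n = min(1.2×1.09375×0.3125×70, 2.4×0.75×0.3125×70) = 28.711 kips/bolt; interior L_c = 2.0625 − 0.8125 = 1.25, R_n = 32.813 kips/bolt. φR_n = 0.75 × (2×28.711 + 4×32.813) = 141.5 kips.
Governing: min(167.0, 141.5) = 141.5 kips → bearing.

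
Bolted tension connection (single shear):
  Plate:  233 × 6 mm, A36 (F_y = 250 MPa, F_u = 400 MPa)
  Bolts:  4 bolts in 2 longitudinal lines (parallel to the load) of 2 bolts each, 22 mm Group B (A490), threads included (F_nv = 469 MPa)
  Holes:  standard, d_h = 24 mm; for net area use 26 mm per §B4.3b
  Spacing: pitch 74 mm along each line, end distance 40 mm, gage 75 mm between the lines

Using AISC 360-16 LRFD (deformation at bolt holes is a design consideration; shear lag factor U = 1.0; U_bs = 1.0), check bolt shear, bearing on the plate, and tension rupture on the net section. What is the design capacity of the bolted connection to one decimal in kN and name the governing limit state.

311.0 kN (bearing governs)

Bolt shear: A_b = π(22)²/4 = 380.13 mm². φR_n = 0.75 × 469 × 380.13 × 4 × 1 = 534.8 kN.
Bearing (6 mm plate, F_u = 400 MPa): end bolts L_c = 40 − 24/2 = 28, R_n = min(1.2×28×6×400, 2.4×22×6×400) = 80.64 kN/bolt; interior L_c = 74 − 24 = 50, R_n = 126.72 kN/bolt. φR_n = 0.75 × (2×80.64 + 2×126.72) = 311.0 kN.
Tension rupture (net): A_n = (233 − 2×26)×6 = 1086 mm² (U = 1.0, A_e = A_n). φR_n = 0.75 × 400 × 1086 = 325.8 kN.
Governing: min(534.8, 311.0, 325.8) = 311.0 kN → bearing.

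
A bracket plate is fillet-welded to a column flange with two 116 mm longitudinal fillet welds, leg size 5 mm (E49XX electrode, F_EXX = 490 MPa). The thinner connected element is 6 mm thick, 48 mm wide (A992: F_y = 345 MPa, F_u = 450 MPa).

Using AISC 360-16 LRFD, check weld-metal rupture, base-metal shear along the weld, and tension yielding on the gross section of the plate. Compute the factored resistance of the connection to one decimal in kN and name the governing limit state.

89.4 kN (gross-section yield governs)

Weld metal: throat = 0.707×5 = 3.535 mm, L = 2×116 = 232 mm. φR_n = 0.75 × 0.6 × 490 × 3.535 × 232 = 180.8 kN.
Base metal shear (6 mm plate): yield φR_n = 1.0×0.6×345×6×232 = 288.1 kN; rupture φR_n = 0.75×0.6×450×6×232 = 281.9 kN; take 281.9 kN (rupture).
Tension yield (gross): A_g = 48×6 = 288 mm². φR_n = 0.90 × 345 × 288 = 89.4 kN.
Governing: min(180.8, 281.9, 89.4) = 89.4 kN → gross-section yield.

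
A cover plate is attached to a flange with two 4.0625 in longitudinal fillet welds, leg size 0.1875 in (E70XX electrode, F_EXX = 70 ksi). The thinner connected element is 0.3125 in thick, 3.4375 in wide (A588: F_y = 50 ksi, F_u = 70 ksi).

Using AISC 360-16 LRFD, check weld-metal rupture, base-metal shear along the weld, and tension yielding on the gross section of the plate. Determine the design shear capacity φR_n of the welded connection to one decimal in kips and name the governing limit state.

33.9 kips (weld metal governs)

Weld metal: throat = 0.707×0.1875 = 0.13256 in, L = 2×4.0625 = 8.125 in. φR_n = 0.75 × 0.6 × 70 × 0.13256 × 8.125 = 33.9 kips.
Base metal shear (0.3125 in plate): yield φR_n = 1.0×0.6×50×0.3125×8.125 = 76.2 kips; rupture φR_n = 0.75×0.6×70×0.3125×8.125 = 80.0 kips; take 76.2 kips (yield).
Tension yield (gross): A_g = 3.4375×0.3125 = 1.0742 in². φR_n = 0.90 × 50 × 1.0742 = 48.3 kips.
Governing: min(33.9, 76.2, 48.3) = 33.9 kips → weld metal.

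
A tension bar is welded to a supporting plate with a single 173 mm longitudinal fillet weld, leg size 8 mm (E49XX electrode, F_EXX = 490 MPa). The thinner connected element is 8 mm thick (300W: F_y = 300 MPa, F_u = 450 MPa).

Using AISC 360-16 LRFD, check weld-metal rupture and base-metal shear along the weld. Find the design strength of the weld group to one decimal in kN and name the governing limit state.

Weld metal: throat = 0.707×8 = 5.656 mm, L = 173 mm. φR_n = 0.75 × 0.6 × 490 × 5.656 × 173 = 215.8 kN.
Base metal shear (8 mm plate): yield φR_n = 1.0×0.6×300×8×173 = 249.1 kN; rupture φR_n = 0.75×0.6×450×8×173 = 280.3 kN; take 249.1 kN (yield).
Governing: min(215.8, 249.1) = 215.8 kN → weld metal.

215.8 kN (weld metal governs)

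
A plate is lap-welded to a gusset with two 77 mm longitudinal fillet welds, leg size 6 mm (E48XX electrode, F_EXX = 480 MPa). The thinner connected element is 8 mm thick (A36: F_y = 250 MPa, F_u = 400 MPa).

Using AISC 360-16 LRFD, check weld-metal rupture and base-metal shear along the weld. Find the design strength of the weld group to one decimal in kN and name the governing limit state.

141.1 kN (weld metal governs)

Weld metal: throat = 0.707×6 = 4.242 mm, L = 2×77 = 154 mm. φR_n = 0.75 × 0.6 × 480 × 4.242 × 154 = 141.1 kN.
Base metal shear (8 mm plate): yield φR_n = 1.0×0.6×250×8×154 = 184.8 kN; rupture φR_n = 0.75×0.6×400×8×154 = 221.8 kN; take 184.8 kN (yield).
Governing: min(141.1, 184.8) = 141.1 kN → weld metal.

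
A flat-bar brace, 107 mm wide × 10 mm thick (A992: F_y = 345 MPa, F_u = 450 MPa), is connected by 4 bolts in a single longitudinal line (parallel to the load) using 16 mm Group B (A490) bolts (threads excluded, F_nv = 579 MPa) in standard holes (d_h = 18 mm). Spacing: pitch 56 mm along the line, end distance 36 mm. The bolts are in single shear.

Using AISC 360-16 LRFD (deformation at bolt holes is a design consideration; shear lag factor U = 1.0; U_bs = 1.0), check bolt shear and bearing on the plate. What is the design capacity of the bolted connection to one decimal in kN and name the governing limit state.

349.2 kN (bolt shear governs)

Bolt shear: A_b = π(16)²/4 = 201.06 mm². φR_n = 0.75 × 579 × 201.06 × 4 × 1 = 349.2 kN.
Bearing (10 mm plate, F_u = 450 MPa): end bolts L_c = 36 − 18/2 = 27, R_n = min(1.2×27×10×450, 2.4×16×10×450) = 145.8 kN/bolt; interior L_c = 56 − 18 = 38, R_n = 172.8 kN/bolt. φR_n = 0.75 × (1×145.8 + 3×172.8) = 498.2 kN.
Governing: min(349.2, 498.2) = 349.2 kN → bolt shear.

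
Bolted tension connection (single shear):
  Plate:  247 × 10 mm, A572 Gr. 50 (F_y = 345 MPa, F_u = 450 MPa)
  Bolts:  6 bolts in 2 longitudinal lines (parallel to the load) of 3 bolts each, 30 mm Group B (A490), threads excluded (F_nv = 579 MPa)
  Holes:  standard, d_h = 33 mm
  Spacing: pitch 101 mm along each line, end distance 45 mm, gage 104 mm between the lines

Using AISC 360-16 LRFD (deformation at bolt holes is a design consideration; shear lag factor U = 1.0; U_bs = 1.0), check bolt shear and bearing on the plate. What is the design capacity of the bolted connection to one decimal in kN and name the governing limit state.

Bolt shear: A_b = π(30)²/4 = 706.86 mm². φR_n = 0.75 × 579 × 706.86 × 6 × 1 = 1841.7 kN.
Bearing (10 mm plate, F_u = 450 MPa): end bolts L_c = 45 − 33/2 = 28.5, R_n = min(1.2×28.5×10×450, 2.4×30×10×450) = 153.9 kN/bolt; interior L_c = 101 − 33 = 68, R_n = 324 kN/bolt. φR_n = 0.75 × (2×153.9 + 4×324) = 1202.9 kN.
Governing: min(1841.7, 1202.9) = 1202.9 kN → bearing.

1202.9 kN (bearing governs)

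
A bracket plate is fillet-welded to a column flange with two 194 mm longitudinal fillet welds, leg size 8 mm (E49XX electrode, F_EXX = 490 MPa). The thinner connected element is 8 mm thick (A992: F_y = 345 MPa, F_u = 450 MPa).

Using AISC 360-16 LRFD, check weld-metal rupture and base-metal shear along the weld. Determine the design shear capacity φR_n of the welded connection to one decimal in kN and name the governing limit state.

483.9 kN (weld metal governs)

Weld metal: throat = 0.707×8 = 5.656 mm, L = 2×194 = 388 mm. φR_n = 0.75 × 0.6 × 490 × 5.656 × 388 = 483.9 kN.
Base metal shear (8 mm plate): yield φR_n = 1.0×0.6×345×8×388 = 642.5 kN; rupture φR_n = 0.75×0.6×450×8×388 = 628.6 kN; take 628.6 kN (rupture).
Governing: min(483.9, 628.6) = 483.9 kN → weld metal.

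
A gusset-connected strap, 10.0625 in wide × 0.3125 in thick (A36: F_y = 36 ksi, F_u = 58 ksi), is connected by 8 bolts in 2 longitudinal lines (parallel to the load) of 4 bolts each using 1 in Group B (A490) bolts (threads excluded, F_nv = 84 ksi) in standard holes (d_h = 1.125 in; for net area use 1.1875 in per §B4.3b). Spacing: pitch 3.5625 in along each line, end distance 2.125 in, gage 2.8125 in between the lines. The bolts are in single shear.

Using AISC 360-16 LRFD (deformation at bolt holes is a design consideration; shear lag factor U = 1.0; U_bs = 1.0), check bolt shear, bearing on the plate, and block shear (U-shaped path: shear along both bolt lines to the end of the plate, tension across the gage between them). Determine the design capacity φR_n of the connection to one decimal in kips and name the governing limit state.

151.8 kips (block shear governs)

Bolt shear: A_b = π(1)²/4 = 0.7854 in². φR_n = 0.75 × 84 × 0.7854 × 8 × 1 = 395.8 kips.
Bearing (0.3125 in plate, F_u = 58 ksi): end bolts L_c = 2.125 − 1.125/2 = 1.5625, R_n = min(1.2×1.5625×0.3125×58, 2.4×1×0.3125×58) = 33.984 kips/bolt; interior L_c = 3.5625 − 1.125 = 2.4375, R_n = 43.5 kips/bolt. φR_n = 0.75 × (2×33.984 + 6×43.5) = 246.7 kips.
Block shear: shear path 2×[2.125+3×3.5625] = 2×12.8125 in, A_gv = 8.0078, A_nv = 2×(12.8125 − 3.5×1.1875)×0.3125 = 5.4102 in²; tension across gage: (2.8125 − 1×1.1875)×0.3125 = 0.50781 in². R_n = min(0.6×58×5.4102, 0.6×36×8.0078) + 1.0×58×0.50781 = min(188.27, 172.97) + 29.453 = 202.42 kips. φR_n = 0.75 × 202.42 = 151.8 kips.
Governing: min(395.8, 246.7, 151.8) = 151.8 kips → block shear.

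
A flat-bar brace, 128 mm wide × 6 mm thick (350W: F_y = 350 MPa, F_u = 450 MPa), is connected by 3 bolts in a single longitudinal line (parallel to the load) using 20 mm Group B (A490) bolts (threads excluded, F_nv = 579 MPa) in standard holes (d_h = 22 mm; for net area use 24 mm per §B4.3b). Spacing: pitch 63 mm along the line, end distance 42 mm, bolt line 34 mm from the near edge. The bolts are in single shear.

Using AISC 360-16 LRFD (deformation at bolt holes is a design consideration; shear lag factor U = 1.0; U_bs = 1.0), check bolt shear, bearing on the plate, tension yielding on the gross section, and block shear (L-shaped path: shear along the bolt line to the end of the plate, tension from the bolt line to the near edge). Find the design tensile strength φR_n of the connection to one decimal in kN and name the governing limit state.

Bolt shear: A_b = π(20)²/4 = 314.16 mm². φR_n = 0.75 × 579 × 314.16 × 3 × 1 = 409.3 kN.
Bearing (6 mm plate, F_u = 450 MPa): end bolts L_c = 42 − 22/2 = 31, R_n = min(1.2×31×6×450, 2.4×20×6×450) = 100.44 kN/bolt; interior L_c = 63 − 22 = 41, R_n = 129.6 kN/bolt. φR_n = 0.75 × (1×100.44 + 2×129.6) = 269.7 kN.
Tension yield (gross): A_g = 128×6 = 768 mm². φR_n = 0.90 × 350 × 768 = 241.9 kN.
Block shear: shear path 1×[42+2×63] = 1×168 mm, A_gv = 1008, A_nv = 1×(168 − 2.5×24)×6 = 648 mm²; tension to near edge: (34 − 0.5×24)×6 = 132 mm². R_n = min(0.6×450×648, 0.6×350×1008) + 1.0×450×132 = min(174.96, 211.68) + 59.4 = 234.36 kN. φR_n = 0.75 × 234.36 = 175.8 kN.
Governing: min(409.3, 269.7, 241.9, 175.8) = 175.8 kN → block shear.

175.8 kN (block shear governs)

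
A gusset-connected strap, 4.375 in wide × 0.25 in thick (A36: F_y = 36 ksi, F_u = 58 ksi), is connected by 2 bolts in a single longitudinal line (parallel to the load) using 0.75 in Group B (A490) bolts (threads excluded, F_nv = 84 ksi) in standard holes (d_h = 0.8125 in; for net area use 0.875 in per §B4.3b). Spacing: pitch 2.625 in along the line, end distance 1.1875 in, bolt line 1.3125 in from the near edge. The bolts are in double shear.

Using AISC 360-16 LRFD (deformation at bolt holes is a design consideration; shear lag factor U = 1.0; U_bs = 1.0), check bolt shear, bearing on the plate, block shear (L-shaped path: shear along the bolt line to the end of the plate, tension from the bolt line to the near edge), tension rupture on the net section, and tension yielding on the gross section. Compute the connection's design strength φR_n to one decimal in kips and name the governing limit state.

25.0 kips (block shear governs)

Bolt shear: A_b = π(0.75)²/4 = 0.44179 in². φR_n = 0.75 × 84 × 0.44179 × 2 × 2 = 111.3 kips.
Bearing (0.25 in plate, F_u = 58 ksi): end bolts L_c = 1.1875 − 0.8125/2 = 0.78125, R_n = min(1.2×0.78125×0.25×58, 2.4×0.75×0.25×58) = 13.594 kips/bolt; interior L_c = 2.625 − 0.8125 = 1.8125, R_n = 26.1 kips/bolt. φR_n = 0.75 × (1×13.594 + 1×26.1) = 29.8 kips.
Block shear: shear path 1×[1.1875+1×2.625] = 1×3.8125 in, A_gv = 0.95313, A_nv = 1×(3.8125 − 1.5×0.875)×0.25 = 0.625 in²; tension to near edge: (1.3125 − 0.5×0.875)×0.25 = 0.21875 in². R_n = min(0.6×58×0.625, 0.6×36×0.95313) + 1.0×58×0.21875 = min(21.75, 20.588) + 12.688 = 33.276 kips. φR_n = 0.75 × 33.276 = 25.0 kips.
Tension rupture (net): A_n = (4.375 − 1×0.875)×0.25 = 0.875 in² (U = 1.0, A_e = A_n). φR_n = 0.75 × 58 × 0.875 = 38.1 kips.
Tension yield (gross): A_g = 4.375×0.25 = 1.0938 in². φR_n = 0.90 × 36 × 1.0938 = 35.4 kips.
Governing: min(111.3, 29.8, 25.0, 38.1, 35.4) = 25.0 kips → block shear.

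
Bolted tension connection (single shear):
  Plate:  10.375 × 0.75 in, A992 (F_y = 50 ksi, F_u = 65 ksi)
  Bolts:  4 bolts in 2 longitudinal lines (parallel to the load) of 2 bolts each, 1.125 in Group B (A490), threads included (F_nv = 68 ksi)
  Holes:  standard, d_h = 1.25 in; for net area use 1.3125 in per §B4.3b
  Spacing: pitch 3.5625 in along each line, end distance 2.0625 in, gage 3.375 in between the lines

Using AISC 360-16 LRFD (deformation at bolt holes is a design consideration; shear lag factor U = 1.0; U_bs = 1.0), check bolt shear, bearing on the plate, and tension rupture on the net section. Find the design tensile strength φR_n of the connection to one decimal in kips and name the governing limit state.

Bolt shear: A_b = π(1.125)²/4 = 0.99402 in². φR_n = 0.75 × 68 × 0.99402 × 4 × 1 = 202.8 kips.
Bearing (0.75 in plate, F_u = 65 ksi): end bolts L_c = 2.0625 − 1.25/2 = 1.4375, R_n = min(1.2×1.4375×0.75×65, 2.4×1.125×0.75×65) = 84.094 kips/bolt; interior L_c = 3.5625 − 1.25 = 2.3125, R_n = 131.63 kips/bolt. φR_n = 0.75 × (2×84.094 + 2×131.63) = 323.6 kips.
Tension rupture (net): A_n = (10.375 − 2×1.3125)×0.75 = 5.8125 in² (U = 1.0, A_e = A_n). φR_n = 0.75 × 65 × 5.8125 = 283.4 kips.
Governing: min(202.8, 323.6, 283.4) = 202.8 kips → bolt shear.

202.8 kips (bolt shear governs)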